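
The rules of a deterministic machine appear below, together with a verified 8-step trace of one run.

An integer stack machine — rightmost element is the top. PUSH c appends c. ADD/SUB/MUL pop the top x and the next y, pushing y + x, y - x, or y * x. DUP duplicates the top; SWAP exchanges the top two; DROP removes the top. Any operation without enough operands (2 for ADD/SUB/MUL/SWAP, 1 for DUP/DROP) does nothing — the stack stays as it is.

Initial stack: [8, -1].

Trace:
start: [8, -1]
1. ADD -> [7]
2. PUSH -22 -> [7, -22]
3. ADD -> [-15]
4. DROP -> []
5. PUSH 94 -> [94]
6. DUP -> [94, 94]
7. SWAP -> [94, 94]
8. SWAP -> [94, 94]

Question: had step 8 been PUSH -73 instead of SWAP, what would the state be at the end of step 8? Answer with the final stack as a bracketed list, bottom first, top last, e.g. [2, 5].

(re-executing from step 8 with the substitution; state before step 8: [94, 94])
8. PUSH -73 -> [94, 94, -73]

[94, 94, -73]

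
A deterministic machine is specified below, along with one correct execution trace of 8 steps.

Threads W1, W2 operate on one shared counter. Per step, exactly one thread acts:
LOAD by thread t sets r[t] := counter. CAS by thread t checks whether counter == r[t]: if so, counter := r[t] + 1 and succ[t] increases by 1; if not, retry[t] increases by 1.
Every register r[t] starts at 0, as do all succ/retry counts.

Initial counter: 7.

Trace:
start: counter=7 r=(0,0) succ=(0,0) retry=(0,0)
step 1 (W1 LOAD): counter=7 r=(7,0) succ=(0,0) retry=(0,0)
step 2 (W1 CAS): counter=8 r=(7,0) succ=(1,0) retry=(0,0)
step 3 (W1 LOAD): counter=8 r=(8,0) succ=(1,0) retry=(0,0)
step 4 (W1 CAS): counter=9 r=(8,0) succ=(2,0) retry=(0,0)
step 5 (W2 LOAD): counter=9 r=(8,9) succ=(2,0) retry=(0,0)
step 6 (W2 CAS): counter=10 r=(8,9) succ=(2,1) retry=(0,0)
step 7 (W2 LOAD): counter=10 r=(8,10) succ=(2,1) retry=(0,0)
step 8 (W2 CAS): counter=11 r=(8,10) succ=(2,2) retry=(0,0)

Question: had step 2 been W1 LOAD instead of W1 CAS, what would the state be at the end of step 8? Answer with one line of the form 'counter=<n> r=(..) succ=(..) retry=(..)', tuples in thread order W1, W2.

(re-executing from step 2 with the substitution; state before step 2: counter=7 r=(7,0) succ=(0,0) retry=(0,0))
step 2 (W1 LOAD): counter=7 r=(7,0) succ=(0,0) retry=(0,0)
step 3 (W1 LOAD): counter=7 r=(7,0) succ=(0,0) retry=(0,0)
step 4 (W1 CAS): counter=8 r=(7,0) succ=(1,0) retry=(0,0)
step 5 (W2 LOAD): counter=8 r=(7,8) succ=(1,0) retry=(0,0)
step 6 (W2 CAS): counter=9 r=(7,8) succ=(1,1) retry=(0,0)
step 7 (W2 LOAD): counter=9 r=(7,9) succ=(1,1) retry=(0,0)
step 8 (W2 CAS): counter=10 r=(7,9) succ=(1,2) retry=(0,0)

counter=10 r=(7,9) succ=(1,2) retry=(0,0)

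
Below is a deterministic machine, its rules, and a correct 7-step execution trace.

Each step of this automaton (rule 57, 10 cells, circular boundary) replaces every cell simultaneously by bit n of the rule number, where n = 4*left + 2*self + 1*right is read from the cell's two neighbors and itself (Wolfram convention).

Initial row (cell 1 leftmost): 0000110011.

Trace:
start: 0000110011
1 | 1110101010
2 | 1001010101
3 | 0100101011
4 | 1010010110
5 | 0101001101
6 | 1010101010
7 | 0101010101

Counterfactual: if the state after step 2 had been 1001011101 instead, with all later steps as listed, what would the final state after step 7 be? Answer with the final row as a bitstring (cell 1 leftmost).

0101010101

state after step 2 := 1001011101
3 | 0100110011
4 | 1010101010
5 | 0101010101
6 | 1010101010
7 | 0101010101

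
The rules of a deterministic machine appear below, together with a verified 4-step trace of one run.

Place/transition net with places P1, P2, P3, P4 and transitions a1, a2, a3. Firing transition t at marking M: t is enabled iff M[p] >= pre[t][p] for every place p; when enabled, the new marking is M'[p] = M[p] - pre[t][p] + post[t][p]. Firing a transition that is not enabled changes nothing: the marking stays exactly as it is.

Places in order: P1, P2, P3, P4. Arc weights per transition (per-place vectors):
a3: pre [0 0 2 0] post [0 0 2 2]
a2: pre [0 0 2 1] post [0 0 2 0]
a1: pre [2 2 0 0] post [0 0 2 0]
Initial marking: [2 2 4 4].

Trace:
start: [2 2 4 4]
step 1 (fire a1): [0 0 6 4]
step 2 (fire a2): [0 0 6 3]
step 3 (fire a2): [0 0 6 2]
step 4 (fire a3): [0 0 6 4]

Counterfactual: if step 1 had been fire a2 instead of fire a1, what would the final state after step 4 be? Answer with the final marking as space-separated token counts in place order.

(re-executing from step 1 with the substitution; state before step 1: [2 2 4 4])
step 1 (fire a2): [2 2 4 3]
step 2 (fire a2): [2 2 4 2]
step 3 (fire a2): [2 2 4 1]
step 4 (fire a3): [2 2 4 3]

2 2 4 3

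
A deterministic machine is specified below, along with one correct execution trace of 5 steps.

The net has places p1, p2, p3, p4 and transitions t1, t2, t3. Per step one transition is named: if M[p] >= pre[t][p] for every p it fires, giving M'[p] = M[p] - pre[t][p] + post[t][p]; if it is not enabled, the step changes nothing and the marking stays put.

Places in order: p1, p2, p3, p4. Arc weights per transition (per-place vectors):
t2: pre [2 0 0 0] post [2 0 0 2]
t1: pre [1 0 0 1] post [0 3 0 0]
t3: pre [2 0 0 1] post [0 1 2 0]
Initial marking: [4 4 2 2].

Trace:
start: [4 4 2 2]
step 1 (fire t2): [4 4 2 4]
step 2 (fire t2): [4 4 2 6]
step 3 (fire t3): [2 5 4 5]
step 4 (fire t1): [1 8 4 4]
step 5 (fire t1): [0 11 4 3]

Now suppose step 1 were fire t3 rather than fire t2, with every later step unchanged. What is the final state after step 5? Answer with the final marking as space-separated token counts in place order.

0 6 6 2

(re-executing from step 1 with the substitution; state before step 1: [4 4 2 2])
step 1 (fire t3): [2 5 4 1]
step 2 (fire t2): [2 5 4 3]
step 3 (fire t3): [0 6 6 2]
step 4 (fire t1): [0 6 6 2]
step 5 (fire t1): [0 6 6 2]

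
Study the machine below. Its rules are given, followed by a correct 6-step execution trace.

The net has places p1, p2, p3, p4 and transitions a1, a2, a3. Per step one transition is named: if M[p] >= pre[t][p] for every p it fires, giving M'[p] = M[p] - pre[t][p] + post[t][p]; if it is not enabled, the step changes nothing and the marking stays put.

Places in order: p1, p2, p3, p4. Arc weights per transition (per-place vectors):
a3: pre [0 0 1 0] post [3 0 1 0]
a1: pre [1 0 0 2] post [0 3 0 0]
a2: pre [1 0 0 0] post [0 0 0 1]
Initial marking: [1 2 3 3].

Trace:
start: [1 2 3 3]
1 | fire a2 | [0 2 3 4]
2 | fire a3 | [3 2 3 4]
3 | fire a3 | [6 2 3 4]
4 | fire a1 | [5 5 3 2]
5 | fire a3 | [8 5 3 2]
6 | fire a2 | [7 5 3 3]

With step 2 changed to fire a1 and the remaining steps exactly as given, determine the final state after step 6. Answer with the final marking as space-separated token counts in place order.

(re-executing from step 2 with the substitution; state before step 2: [0 2 3 4])
2 | fire a1 | [0 2 3 4]
3 | fire a3 | [3 2 3 4]
4 | fire a1 | [2 5 3 2]
5 | fire a3 | [5 5 3 2]
6 | fire a2 | [4 5 3 3]

4 5 3 3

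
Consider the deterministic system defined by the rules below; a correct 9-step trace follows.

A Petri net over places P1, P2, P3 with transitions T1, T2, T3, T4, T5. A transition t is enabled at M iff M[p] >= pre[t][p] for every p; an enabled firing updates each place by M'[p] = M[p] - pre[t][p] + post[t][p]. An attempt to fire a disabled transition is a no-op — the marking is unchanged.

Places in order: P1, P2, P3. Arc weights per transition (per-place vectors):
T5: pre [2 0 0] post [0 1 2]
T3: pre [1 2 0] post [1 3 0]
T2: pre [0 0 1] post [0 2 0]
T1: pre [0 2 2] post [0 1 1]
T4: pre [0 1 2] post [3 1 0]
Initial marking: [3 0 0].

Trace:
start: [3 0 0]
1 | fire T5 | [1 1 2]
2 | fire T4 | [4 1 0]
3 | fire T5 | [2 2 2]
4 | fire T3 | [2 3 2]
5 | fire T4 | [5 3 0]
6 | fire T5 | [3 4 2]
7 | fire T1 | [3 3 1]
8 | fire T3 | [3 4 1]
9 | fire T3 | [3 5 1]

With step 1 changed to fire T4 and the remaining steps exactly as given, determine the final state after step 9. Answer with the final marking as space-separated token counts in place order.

2 1 1

(re-executing from step 1 with the substitution; state before step 1: [3 0 0])
1 | fire T4 | [3 0 0]
2 | fire T4 | [3 0 0]
3 | fire T5 | [1 1 2]
4 | fire T3 | [1 1 2]
5 | fire T4 | [4 1 0]
6 | fire T5 | [2 2 2]
7 | fire T1 | [2 1 1]
8 | fire T3 | [2 1 1]
9 | fire T3 | [2 1 1]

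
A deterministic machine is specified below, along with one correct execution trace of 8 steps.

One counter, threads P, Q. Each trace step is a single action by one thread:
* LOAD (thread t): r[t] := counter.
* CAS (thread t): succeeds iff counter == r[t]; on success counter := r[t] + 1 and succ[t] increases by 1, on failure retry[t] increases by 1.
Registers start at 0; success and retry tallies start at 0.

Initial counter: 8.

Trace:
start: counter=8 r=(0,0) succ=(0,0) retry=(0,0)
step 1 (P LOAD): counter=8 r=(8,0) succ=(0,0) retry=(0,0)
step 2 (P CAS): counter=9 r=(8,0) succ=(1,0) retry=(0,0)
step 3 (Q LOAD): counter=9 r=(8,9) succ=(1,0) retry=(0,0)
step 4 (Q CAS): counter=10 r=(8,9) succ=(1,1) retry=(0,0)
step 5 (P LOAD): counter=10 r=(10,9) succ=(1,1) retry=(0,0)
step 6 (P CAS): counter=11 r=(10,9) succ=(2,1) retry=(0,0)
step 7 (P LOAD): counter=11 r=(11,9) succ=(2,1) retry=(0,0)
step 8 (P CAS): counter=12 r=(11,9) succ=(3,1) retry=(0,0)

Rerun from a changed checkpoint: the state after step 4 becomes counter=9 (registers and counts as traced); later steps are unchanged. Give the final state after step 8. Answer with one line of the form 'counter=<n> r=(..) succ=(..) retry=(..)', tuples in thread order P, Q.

counter=11 r=(10,9) succ=(3,1) retry=(0,0)

state after step 4 := counter=9 r=(8,9) succ=(1,1) retry=(0,0)
step 5 (P LOAD): counter=9 r=(9,9) succ=(1,1) retry=(0,0)
step 6 (P CAS): counter=10 r=(9,9) succ=(2,1) retry=(0,0)
step 7 (P LOAD): counter=10 r=(10,9) succ=(2,1) retry=(0,0)
step 8 (P CAS): counter=11 r=(10,9) succ=(3,1) retry=(0,0)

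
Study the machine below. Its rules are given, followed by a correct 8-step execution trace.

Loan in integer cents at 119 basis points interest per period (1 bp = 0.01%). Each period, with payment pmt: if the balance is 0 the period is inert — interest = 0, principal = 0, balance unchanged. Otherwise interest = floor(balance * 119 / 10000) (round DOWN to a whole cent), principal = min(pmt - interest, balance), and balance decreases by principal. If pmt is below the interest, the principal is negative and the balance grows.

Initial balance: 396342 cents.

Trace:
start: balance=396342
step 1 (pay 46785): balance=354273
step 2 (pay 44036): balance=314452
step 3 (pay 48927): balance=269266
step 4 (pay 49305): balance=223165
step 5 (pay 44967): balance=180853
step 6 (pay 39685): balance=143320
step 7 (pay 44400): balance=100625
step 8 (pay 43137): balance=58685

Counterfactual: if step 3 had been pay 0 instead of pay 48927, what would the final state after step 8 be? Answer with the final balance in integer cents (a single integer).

110592

(re-executing from step 3 with the substitution; state before step 3: balance=314452)
step 3 (pay 0): balance=318193
step 4 (pay 49305): balance=272674
step 5 (pay 44967): balance=230951
step 6 (pay 39685): balance=194014
step 7 (pay 44400): balance=151922
step 8 (pay 43137): balance=110592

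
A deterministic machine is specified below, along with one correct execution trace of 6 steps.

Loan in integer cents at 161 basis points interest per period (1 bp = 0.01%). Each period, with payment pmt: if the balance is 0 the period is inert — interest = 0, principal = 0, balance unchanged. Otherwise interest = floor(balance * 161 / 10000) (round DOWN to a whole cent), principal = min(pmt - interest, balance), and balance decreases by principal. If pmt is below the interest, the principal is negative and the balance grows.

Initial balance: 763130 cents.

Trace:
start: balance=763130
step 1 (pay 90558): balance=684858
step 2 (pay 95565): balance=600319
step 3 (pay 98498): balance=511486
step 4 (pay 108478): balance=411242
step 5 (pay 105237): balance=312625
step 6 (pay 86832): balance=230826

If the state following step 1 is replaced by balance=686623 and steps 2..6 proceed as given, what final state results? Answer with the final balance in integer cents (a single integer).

232738

state after step 1 := balance=686623
step 2 (pay 95565): balance=602112
step 3 (pay 98498): balance=513308
step 4 (pay 108478): balance=413094
step 5 (pay 105237): balance=314507
step 6 (pay 86832): balance=232738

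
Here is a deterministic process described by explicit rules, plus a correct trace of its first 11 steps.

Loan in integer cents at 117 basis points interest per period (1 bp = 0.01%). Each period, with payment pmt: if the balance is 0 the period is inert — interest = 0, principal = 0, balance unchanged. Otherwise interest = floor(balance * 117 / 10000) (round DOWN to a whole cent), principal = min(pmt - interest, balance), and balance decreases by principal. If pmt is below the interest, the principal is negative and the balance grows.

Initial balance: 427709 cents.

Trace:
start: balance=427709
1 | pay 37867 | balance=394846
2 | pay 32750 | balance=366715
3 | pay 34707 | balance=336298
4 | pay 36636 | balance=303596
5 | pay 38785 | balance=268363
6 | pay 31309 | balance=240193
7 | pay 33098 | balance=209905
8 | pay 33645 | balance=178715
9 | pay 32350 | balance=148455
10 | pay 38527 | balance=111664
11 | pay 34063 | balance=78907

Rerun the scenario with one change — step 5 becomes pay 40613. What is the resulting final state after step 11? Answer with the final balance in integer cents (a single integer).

76947

(re-executing from step 5 with the substitution; state before step 5: balance=303596)
5 | pay 40613 | balance=266535
6 | pay 31309 | balance=238344
7 | pay 33098 | balance=208034
8 | pay 33645 | balance=176822
9 | pay 32350 | balance=146540
10 | pay 38527 | balance=109727
11 | pay 34063 | balance=76947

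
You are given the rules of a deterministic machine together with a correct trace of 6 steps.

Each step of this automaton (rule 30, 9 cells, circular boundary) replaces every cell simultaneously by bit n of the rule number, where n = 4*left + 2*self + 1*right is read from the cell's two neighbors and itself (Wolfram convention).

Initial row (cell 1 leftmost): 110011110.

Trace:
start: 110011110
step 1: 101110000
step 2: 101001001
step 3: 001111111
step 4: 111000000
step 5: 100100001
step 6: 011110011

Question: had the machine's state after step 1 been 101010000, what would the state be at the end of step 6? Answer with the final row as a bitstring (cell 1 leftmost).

state after step 1 := 101010000
step 2: 101011001
step 3: 001010111
step 4: 111010100
step 5: 100010111
step 6: 010110100

010110100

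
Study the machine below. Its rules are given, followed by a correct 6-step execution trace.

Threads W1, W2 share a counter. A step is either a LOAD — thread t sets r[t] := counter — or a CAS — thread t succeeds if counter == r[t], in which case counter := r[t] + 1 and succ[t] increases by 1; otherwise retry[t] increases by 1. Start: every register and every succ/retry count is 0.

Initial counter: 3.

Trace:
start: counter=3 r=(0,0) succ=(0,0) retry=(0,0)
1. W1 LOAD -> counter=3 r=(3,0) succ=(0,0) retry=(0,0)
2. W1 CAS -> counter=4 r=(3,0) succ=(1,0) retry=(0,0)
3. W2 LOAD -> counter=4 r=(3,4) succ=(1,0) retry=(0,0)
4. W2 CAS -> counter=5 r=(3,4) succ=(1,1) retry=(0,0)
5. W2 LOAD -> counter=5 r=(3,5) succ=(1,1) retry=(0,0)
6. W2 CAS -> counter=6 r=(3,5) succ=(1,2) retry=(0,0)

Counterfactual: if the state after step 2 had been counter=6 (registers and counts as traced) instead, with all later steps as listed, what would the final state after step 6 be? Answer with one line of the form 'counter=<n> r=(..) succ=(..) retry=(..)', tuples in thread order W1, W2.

state after step 2 := counter=6 r=(3,0) succ=(1,0) retry=(0,0)
3. W2 LOAD -> counter=6 r=(3,6) succ=(1,0) retry=(0,0)
4. W2 CAS -> counter=7 r=(3,6) succ=(1,1) retry=(0,0)
5. W2 LOAD -> counter=7 r=(3,7) succ=(1,1) retry=(0,0)
6. W2 CAS -> counter=8 r=(3,7) succ=(1,2) retry=(0,0)

counter=8 r=(3,7) succ=(1,2) retry=(0,0)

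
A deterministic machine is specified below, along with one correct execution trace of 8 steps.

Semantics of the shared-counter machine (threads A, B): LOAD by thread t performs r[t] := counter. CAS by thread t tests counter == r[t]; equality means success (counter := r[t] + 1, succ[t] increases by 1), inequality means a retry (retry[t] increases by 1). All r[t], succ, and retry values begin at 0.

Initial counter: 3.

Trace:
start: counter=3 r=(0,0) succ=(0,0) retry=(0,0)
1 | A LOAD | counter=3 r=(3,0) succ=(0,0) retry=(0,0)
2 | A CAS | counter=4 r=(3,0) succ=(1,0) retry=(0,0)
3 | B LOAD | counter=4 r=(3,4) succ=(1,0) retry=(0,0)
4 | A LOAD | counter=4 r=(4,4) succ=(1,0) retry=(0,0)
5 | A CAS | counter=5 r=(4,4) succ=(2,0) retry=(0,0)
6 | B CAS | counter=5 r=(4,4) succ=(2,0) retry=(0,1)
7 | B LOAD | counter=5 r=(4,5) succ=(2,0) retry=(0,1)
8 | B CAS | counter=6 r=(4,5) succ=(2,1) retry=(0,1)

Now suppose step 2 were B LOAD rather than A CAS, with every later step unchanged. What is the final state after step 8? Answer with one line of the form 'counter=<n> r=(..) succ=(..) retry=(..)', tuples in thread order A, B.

(re-executing from step 2 with the substitution; state before step 2: counter=3 r=(3,0) succ=(0,0) retry=(0,0))
2 | B LOAD | counter=3 r=(3,3) succ=(0,0) retry=(0,0)
3 | B LOAD | counter=3 r=(3,3) succ=(0,0) retry=(0,0)
4 | A LOAD | counter=3 r=(3,3) succ=(0,0) retry=(0,0)
5 | A CAS | counter=4 r=(3,3) succ=(1,0) retry=(0,0)
6 | B CAS | counter=4 r=(3,3) succ=(1,0) retry=(0,1)
7 | B LOAD | counter=4 r=(3,4) succ=(1,0) retry=(0,1)
8 | B CAS | counter=5 r=(3,4) succ=(1,1) retry=(0,1)

counter=5 r=(3,4) succ=(1,1) retry=(0,1)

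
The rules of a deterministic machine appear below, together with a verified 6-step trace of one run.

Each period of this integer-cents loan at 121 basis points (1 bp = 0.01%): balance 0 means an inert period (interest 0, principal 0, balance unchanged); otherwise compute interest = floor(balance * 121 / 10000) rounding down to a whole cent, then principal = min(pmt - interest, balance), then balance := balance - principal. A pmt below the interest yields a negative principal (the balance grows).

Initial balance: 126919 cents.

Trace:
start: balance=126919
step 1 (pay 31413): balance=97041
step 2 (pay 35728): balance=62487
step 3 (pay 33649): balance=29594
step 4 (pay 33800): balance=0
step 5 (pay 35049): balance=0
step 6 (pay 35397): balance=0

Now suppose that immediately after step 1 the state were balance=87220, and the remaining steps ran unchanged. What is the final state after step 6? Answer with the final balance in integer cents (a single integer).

0

state after step 1 := balance=87220
step 2 (pay 35728): balance=52547
step 3 (pay 33649): balance=19533
step 4 (pay 33800): balance=0
step 5 (pay 35049): balance=0
step 6 (pay 35397): balance=0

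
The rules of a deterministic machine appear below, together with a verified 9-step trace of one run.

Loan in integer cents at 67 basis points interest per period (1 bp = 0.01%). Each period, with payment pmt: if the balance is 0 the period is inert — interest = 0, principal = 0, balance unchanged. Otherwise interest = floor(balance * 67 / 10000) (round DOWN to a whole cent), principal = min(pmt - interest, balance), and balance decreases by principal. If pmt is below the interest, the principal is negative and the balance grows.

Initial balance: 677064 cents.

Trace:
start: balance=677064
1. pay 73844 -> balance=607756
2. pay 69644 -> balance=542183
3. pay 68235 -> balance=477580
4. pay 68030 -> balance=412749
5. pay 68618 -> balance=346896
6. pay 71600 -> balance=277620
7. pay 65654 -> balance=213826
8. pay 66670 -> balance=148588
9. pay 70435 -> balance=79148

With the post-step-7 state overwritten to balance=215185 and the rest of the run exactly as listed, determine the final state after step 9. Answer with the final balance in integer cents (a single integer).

state after step 7 := balance=215185
8. pay 66670 -> balance=149956
9. pay 70435 -> balance=80525

80525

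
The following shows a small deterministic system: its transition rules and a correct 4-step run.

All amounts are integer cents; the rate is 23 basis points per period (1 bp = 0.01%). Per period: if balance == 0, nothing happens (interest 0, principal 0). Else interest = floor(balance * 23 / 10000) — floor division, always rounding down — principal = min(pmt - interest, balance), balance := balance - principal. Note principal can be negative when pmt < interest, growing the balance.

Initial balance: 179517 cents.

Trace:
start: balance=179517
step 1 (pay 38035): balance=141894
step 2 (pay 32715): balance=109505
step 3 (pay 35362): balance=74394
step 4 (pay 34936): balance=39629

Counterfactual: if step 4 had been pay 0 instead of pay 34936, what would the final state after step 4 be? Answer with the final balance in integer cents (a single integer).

74565

(re-executing from step 4 with the substitution; state before step 4: balance=74394)
step 4 (pay 0): balance=74565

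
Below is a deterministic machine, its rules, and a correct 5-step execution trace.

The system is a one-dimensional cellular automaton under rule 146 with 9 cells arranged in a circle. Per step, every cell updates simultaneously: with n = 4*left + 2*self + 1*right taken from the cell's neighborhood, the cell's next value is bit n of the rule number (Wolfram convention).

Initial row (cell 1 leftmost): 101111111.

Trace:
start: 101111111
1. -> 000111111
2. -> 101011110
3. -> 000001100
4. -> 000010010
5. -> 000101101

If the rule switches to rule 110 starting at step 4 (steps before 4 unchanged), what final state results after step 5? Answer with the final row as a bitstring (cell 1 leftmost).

(re-executing steps 4..5 under rule 110; state before step 4: 000001100)
4. -> 000011100
5. -> 000110100

000110100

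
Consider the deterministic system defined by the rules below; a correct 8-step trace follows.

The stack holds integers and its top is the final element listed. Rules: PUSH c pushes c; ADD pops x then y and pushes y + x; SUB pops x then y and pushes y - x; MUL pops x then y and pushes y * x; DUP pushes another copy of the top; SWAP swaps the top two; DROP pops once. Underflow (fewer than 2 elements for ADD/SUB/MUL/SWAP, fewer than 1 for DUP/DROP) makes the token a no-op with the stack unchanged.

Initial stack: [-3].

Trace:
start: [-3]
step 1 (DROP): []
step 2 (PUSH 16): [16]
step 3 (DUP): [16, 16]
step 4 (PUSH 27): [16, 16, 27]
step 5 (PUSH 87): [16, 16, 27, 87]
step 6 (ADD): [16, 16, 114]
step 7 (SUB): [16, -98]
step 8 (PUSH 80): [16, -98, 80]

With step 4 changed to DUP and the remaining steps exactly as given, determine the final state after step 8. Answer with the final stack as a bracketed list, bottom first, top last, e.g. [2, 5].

[16, -87, 80]

(re-executing from step 4 with the substitution; state before step 4: [16, 16])
step 4 (DUP): [16, 16, 16]
step 5 (PUSH 87): [16, 16, 16, 87]
step 6 (ADD): [16, 16, 103]
step 7 (SUB): [16, -87]
step 8 (PUSH 80): [16, -87, 80]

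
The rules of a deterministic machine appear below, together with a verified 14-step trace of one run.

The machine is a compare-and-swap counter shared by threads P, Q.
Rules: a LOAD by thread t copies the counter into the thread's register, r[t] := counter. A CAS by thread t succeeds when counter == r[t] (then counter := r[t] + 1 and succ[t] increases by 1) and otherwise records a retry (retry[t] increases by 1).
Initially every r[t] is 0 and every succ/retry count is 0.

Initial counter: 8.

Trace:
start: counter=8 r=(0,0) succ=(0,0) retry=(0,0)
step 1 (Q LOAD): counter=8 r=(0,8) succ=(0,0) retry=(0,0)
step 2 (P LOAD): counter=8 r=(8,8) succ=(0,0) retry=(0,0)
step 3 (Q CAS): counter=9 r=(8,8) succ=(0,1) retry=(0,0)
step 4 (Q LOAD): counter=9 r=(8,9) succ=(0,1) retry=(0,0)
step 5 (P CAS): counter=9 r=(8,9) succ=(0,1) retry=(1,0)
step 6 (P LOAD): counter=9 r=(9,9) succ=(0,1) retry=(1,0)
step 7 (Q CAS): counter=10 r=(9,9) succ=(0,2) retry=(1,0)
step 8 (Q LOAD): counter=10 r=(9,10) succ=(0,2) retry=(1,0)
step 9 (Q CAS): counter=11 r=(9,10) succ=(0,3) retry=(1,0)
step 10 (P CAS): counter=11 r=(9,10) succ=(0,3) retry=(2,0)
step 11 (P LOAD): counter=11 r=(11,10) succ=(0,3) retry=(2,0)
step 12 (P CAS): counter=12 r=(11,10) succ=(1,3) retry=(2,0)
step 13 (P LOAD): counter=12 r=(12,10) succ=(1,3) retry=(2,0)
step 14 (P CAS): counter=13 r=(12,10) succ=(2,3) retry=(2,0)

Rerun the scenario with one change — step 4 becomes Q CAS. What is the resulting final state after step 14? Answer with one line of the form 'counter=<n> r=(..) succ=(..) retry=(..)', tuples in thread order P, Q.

counter=12 r=(11,9) succ=(2,2) retry=(2,2)

(re-executing from step 4 with the substitution; state before step 4: counter=9 r=(8,8) succ=(0,1) retry=(0,0))
step 4 (Q CAS): counter=9 r=(8,8) succ=(0,1) retry=(0,1)
step 5 (P CAS): counter=9 r=(8,8) succ=(0,1) retry=(1,1)
step 6 (P LOAD): counter=9 r=(9,8) succ=(0,1) retry=(1,1)
step 7 (Q CAS): counter=9 r=(9,8) succ=(0,1) retry=(1,2)
step 8 (Q LOAD): counter=9 r=(9,9) succ=(0,1) retry=(1,2)
step 9 (Q CAS): counter=10 r=(9,9) succ=(0,2) retry=(1,2)
step 10 (P CAS): counter=10 r=(9,9) succ=(0,2) retry=(2,2)
step 11 (P LOAD): counter=10 r=(10,9) succ=(0,2) retry=(2,2)
step 12 (P CAS): counter=11 r=(10,9) succ=(1,2) retry=(2,2)
step 13 (P LOAD): counter=11 r=(11,9) succ=(1,2) retry=(2,2)
step 14 (P CAS): counter=12 r=(11,9) succ=(2,2) retry=(2,2)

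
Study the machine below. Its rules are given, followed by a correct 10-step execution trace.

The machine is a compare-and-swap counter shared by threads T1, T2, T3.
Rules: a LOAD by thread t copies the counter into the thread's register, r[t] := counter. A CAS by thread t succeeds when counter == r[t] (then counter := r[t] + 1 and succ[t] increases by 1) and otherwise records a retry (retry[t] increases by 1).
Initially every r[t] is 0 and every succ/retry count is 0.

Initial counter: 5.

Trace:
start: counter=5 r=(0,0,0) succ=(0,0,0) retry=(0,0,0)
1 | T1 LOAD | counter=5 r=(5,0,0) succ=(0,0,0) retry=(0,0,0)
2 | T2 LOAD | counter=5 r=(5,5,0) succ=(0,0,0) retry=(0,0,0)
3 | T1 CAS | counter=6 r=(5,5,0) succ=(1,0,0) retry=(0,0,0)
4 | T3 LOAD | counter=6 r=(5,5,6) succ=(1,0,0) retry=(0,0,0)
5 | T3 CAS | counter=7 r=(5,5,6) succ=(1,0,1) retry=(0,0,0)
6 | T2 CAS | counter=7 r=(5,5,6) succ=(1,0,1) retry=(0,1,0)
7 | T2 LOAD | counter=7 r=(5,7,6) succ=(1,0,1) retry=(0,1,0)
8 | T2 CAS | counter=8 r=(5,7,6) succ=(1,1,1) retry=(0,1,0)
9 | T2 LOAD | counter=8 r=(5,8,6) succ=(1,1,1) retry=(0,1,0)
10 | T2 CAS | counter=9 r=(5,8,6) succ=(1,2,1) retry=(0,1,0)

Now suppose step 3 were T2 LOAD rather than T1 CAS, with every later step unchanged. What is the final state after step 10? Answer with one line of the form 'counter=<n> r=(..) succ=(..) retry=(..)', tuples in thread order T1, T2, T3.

(re-executing from step 3 with the substitution; state before step 3: counter=5 r=(5,5,0) succ=(0,0,0) retry=(0,0,0))
3 | T2 LOAD | counter=5 r=(5,5,0) succ=(0,0,0) retry=(0,0,0)
4 | T3 LOAD | counter=5 r=(5,5,5) succ=(0,0,0) retry=(0,0,0)
5 | T3 CAS | counter=6 r=(5,5,5) succ=(0,0,1) retry=(0,0,0)
6 | T2 CAS | counter=6 r=(5,5,5) succ=(0,0,1) retry=(0,1,0)
7 | T2 LOAD | counter=6 r=(5,6,5) succ=(0,0,1) retry=(0,1,0)
8 | T2 CAS | counter=7 r=(5,6,5) succ=(0,1,1) retry=(0,1,0)
9 | T2 LOAD | counter=7 r=(5,7,5) succ=(0,1,1) retry=(0,1,0)
10 | T2 CAS | counter=8 r=(5,7,5) succ=(0,2,1) retry=(0,1,0)

counter=8 r=(5,7,5) succ=(0,2,1) retry=(0,1,0)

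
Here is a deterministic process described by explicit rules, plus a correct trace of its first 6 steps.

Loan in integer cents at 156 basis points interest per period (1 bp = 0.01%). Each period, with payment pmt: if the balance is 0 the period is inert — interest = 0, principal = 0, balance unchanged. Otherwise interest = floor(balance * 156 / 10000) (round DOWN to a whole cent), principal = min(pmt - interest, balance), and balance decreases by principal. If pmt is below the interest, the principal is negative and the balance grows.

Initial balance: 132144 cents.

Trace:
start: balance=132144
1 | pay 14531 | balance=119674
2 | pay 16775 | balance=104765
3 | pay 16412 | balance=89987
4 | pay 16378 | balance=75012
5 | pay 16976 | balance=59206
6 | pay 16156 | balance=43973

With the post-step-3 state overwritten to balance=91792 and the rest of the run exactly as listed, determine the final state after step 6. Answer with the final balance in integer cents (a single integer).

45863

state after step 3 := balance=91792
4 | pay 16378 | balance=76845
5 | pay 16976 | balance=61067
6 | pay 16156 | balance=45863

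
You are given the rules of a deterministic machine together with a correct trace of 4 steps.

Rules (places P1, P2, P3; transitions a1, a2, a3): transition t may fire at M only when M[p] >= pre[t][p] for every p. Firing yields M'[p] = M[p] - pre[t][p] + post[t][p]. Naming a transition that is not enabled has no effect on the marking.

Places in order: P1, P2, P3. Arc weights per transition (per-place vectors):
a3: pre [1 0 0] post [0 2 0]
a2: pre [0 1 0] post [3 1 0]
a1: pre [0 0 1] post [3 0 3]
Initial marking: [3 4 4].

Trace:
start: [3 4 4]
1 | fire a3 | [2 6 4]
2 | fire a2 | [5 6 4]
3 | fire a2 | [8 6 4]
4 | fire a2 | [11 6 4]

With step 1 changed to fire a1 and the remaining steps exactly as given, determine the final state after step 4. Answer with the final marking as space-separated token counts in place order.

(re-executing from step 1 with the substitution; state before step 1: [3 4 4])
1 | fire a1 | [6 4 6]
2 | fire a2 | [9 4 6]
3 | fire a2 | [12 4 6]
4 | fire a2 | [15 4 6]

15 4 6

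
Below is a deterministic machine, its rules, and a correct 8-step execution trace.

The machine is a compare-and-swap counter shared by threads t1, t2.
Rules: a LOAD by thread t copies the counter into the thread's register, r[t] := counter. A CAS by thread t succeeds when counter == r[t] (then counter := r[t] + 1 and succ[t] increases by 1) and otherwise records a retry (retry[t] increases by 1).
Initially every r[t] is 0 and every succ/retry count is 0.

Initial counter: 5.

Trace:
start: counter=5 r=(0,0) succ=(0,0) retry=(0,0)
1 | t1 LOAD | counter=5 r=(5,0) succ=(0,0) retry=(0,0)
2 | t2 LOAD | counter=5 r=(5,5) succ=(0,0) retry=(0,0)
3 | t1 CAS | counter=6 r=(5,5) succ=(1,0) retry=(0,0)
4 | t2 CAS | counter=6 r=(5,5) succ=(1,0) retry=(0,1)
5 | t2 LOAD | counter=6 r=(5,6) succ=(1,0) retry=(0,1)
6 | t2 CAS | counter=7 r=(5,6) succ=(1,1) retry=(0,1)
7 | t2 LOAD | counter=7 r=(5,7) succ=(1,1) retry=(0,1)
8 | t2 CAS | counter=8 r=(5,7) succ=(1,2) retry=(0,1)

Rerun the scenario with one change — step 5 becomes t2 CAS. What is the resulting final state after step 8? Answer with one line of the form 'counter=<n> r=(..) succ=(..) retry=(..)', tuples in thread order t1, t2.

(re-executing from step 5 with the substitution; state before step 5: counter=6 r=(5,5) succ=(1,0) retry=(0,1))
5 | t2 CAS | counter=6 r=(5,5) succ=(1,0) retry=(0,2)
6 | t2 CAS | counter=6 r=(5,5) succ=(1,0) retry=(0,3)
7 | t2 LOAD | counter=6 r=(5,6) succ=(1,0) retry=(0,3)
8 | t2 CAS | counter=7 r=(5,6) succ=(1,1) retry=(0,3)

counter=7 r=(5,6) succ=(1,1) retry=(0,3)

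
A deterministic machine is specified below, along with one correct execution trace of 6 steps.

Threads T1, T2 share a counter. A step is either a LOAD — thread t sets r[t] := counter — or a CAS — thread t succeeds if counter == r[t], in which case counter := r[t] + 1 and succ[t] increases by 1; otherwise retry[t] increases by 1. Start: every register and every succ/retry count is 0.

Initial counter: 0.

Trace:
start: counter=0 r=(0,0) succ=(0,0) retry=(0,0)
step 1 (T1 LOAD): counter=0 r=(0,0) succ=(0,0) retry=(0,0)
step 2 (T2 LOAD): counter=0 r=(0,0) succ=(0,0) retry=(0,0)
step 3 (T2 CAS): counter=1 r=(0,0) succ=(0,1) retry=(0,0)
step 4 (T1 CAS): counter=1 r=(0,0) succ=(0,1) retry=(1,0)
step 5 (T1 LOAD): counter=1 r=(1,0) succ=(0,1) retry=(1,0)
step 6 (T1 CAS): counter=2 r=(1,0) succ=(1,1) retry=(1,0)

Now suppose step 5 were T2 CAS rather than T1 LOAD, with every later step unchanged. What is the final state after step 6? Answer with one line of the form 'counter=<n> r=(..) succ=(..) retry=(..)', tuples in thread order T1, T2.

(re-executing from step 5 with the substitution; state before step 5: counter=1 r=(0,0) succ=(0,1) retry=(1,0))
step 5 (T2 CAS): counter=1 r=(0,0) succ=(0,1) retry=(1,1)
step 6 (T1 CAS): counter=1 r=(0,0) succ=(0,1) retry=(2,1)

counter=1 r=(0,0) succ=(0,1) retry=(2,1)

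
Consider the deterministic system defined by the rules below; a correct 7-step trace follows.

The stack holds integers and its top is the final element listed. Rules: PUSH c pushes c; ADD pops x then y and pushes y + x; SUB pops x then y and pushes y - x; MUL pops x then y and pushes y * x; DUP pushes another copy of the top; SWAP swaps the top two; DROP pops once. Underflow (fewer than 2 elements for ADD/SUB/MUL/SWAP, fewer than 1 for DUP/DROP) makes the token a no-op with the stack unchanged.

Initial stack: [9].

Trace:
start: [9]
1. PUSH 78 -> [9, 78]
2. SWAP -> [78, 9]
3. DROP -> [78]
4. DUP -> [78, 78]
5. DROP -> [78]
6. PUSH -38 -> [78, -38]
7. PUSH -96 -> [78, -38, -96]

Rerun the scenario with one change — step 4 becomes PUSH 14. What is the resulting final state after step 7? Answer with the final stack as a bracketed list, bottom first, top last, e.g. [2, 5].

(re-executing from step 4 with the substitution; state before step 4: [78])
4. PUSH 14 -> [78, 14]
5. DROP -> [78]
6. PUSH -38 -> [78, -38]
7. PUSH -96 -> [78, -38, -96]

[78, -38, -96]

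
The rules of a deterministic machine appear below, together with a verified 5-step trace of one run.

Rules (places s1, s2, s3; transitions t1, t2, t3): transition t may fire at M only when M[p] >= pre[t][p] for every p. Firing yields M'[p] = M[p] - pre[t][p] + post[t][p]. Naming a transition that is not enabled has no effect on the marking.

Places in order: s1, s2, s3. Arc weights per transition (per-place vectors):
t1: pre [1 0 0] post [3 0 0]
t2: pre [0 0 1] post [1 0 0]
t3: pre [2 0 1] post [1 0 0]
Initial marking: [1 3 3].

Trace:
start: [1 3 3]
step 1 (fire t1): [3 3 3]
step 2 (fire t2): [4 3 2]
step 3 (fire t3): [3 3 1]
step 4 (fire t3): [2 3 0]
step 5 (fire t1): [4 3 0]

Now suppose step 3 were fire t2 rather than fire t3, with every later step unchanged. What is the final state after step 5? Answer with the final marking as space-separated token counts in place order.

(re-executing from step 3 with the substitution; state before step 3: [4 3 2])
step 3 (fire t2): [5 3 1]
step 4 (fire t3): [4 3 0]
step 5 (fire t1): [6 3 0]

6 3 0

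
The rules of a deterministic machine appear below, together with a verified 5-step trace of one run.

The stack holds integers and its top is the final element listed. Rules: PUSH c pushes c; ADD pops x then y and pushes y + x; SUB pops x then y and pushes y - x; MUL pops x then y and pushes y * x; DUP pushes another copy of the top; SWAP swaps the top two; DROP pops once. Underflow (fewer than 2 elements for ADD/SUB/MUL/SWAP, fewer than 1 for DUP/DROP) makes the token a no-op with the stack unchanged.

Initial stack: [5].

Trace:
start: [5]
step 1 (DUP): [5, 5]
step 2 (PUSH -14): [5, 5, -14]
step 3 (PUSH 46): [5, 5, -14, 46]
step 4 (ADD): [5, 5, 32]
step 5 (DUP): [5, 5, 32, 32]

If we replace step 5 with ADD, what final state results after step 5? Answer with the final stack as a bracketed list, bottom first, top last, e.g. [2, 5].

(re-executing from step 5 with the substitution; state before step 5: [5, 5, 32])
step 5 (ADD): [5, 37]

[5, 37]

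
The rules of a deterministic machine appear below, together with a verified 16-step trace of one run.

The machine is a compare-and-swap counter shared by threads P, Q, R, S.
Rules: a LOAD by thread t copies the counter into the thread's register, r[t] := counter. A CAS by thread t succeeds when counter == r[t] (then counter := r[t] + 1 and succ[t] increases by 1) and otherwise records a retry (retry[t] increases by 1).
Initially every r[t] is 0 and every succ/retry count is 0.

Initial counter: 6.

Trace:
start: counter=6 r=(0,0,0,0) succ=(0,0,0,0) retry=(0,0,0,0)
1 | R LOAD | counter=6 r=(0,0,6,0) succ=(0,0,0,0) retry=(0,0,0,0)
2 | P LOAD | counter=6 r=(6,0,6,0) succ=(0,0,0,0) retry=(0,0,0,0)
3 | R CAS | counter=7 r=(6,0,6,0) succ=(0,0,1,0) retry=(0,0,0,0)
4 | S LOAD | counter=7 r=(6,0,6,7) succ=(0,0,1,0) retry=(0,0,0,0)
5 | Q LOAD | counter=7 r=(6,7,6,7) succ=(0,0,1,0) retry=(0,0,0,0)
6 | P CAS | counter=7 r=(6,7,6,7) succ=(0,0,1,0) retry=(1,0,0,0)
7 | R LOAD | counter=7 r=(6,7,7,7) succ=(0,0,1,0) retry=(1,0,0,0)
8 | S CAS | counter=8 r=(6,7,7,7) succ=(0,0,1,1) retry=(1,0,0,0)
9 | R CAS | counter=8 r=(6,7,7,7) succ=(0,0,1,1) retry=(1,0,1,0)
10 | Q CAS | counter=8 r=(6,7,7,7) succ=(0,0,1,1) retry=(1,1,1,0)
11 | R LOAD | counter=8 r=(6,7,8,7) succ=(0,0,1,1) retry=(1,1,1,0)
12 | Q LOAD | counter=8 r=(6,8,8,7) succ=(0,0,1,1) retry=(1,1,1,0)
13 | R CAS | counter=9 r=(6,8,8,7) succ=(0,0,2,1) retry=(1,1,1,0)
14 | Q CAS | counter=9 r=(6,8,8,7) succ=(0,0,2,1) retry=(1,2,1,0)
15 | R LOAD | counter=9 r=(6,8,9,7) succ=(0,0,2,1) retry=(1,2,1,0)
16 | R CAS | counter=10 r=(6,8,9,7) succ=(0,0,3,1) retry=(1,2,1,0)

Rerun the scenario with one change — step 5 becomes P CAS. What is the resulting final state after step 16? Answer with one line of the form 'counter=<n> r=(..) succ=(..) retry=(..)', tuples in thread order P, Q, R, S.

(re-executing from step 5 with the substitution; state before step 5: counter=7 r=(6,0,6,7) succ=(0,0,1,0) retry=(0,0,0,0))
5 | P CAS | counter=7 r=(6,0,6,7) succ=(0,0,1,0) retry=(1,0,0,0)
6 | P CAS | counter=7 r=(6,0,6,7) succ=(0,0,1,0) retry=(2,0,0,0)
7 | R LOAD | counter=7 r=(6,0,7,7) succ=(0,0,1,0) retry=(2,0,0,0)
8 | S CAS | counter=8 r=(6,0,7,7) succ=(0,0,1,1) retry=(2,0,0,0)
9 | R CAS | counter=8 r=(6,0,7,7) succ=(0,0,1,1) retry=(2,0,1,0)
10 | Q CAS | counter=8 r=(6,0,7,7) succ=(0,0,1,1) retry=(2,1,1,0)
11 | R LOAD | counter=8 r=(6,0,8,7) succ=(0,0,1,1) retry=(2,1,1,0)
12 | Q LOAD | counter=8 r=(6,8,8,7) succ=(0,0,1,1) retry=(2,1,1,0)
13 | R CAS | counter=9 r=(6,8,8,7) succ=(0,0,2,1) retry=(2,1,1,0)
14 | Q CAS | counter=9 r=(6,8,8,7) succ=(0,0,2,1) retry=(2,2,1,0)
15 | R LOAD | counter=9 r=(6,8,9,7) succ=(0,0,2,1) retry=(2,2,1,0)
16 | R CAS | counter=10 r=(6,8,9,7) succ=(0,0,3,1) retry=(2,2,1,0)

counter=10 r=(6,8,9,7) succ=(0,0,3,1) retry=(2,2,1,0)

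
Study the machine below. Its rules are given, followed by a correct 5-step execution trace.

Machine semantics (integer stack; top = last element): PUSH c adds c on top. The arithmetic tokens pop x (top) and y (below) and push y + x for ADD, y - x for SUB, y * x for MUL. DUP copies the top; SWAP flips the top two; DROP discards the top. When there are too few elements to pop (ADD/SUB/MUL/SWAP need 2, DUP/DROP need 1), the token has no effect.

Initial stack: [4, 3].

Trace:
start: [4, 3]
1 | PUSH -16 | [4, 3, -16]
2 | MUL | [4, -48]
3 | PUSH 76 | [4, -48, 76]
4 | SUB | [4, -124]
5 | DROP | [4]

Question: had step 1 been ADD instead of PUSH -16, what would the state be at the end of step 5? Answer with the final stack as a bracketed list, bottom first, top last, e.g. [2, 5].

[]

(re-executing from step 1 with the substitution; state before step 1: [4, 3])
1 | ADD | [7]
2 | MUL | [7]
3 | PUSH 76 | [7, 76]
4 | SUB | [-69]
5 | DROP | []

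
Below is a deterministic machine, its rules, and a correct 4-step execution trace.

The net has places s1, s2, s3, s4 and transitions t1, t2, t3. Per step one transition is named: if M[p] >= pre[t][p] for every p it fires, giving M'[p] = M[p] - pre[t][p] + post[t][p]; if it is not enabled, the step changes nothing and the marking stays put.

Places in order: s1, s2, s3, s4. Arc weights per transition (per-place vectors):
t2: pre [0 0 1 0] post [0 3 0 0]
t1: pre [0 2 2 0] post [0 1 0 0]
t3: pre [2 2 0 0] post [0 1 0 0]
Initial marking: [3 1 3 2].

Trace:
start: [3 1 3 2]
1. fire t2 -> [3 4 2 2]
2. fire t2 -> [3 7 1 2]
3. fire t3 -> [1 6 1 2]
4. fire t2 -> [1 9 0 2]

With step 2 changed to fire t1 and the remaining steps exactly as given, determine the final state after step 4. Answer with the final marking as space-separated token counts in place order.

(re-executing from step 2 with the substitution; state before step 2: [3 4 2 2])
2. fire t1 -> [3 3 0 2]
3. fire t3 -> [1 2 0 2]
4. fire t2 -> [1 2 0 2]

1 2 0 2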